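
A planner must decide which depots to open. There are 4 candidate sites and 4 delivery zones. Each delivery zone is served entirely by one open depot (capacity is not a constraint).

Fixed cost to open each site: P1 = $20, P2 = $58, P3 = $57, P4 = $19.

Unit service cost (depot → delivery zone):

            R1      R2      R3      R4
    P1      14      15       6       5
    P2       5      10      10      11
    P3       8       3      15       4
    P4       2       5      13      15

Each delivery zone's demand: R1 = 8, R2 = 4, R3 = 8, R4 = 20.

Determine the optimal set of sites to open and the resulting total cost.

Open P1 and P4; minimum total cost 223.

For any fixed open set, each delivery zone goes to its cheapest open site; total = fixed + service.
{P1, P4}: R1→P4 2·8=16, R2→P4 5·4=20, R3→P1 6·8=48, R4→P1 5·20=100. Service 184; fixed 39; total 223.
{P1, P3, P4}: service 156 + fixed 96 = 252
{P1, P2, P4}: service 184 + fixed 97 = 281
{P1, P2, P3, P4}: service 156 + fixed 154 = 310
No other subset beats 223.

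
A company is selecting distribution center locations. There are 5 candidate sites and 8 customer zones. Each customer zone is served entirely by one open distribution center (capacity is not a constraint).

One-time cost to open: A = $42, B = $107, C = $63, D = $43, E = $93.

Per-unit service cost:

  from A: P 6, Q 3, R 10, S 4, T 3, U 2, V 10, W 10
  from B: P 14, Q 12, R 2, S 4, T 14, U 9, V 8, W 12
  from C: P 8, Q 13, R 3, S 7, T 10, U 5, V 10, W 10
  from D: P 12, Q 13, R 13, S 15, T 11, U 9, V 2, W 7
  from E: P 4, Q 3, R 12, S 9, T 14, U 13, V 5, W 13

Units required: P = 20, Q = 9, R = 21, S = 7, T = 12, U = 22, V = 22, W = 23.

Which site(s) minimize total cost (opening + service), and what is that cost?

Open A, C and D; minimum total cost 671.

For any fixed open set, each customer zone goes to its cheapest open site; total = fixed + service.
{A, C, D}: P→A 6·20=120, Q→A 3·9=27, R→C 3·21=63, S→A 4·7=28, T→A 3·12=36, U→A 2·22=44, V→D 2·22=44, W→D 7·23=161. Service 523; fixed 148; total 671.
{A, B, D}: service 502 + fixed 192 = 694
{A, C, D, E}: service 483 + fixed 241 = 724
{A, B, C, D, E}: P→E 4·20=80, Q→A 3·9=27, R→B 2·21=42, S→A 4·7=28, T→A 3·12=36, U→A 2·22=44, V→D 2·22=44, W→D 7·23=161. Service 462; fixed 348; total 810.
No other subset beats 671.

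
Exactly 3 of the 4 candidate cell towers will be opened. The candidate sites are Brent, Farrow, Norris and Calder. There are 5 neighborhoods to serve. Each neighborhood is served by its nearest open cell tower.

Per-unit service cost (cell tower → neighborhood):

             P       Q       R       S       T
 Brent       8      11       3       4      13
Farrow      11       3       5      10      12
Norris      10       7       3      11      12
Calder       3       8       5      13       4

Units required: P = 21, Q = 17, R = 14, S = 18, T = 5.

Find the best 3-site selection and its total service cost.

With exactly 3 open, each neighborhood uses its cheapest among the chosen.
{Brent, Farrow, Calder}: P→Calder 3·21=63, Q→Farrow 3·17=51, R→Brent 3·14=42, S→Brent 4·18=72, T→Calder 4·5=20. Service cost 248.
{Brent, Norris, Calder}: service cost 316
{Farrow, Norris, Calder}: service cost 356
Among all 4 size-3 choices, {Brent, Farrow, Calder} is lowest.

Choose Brent, Farrow and Calder; total service cost 248.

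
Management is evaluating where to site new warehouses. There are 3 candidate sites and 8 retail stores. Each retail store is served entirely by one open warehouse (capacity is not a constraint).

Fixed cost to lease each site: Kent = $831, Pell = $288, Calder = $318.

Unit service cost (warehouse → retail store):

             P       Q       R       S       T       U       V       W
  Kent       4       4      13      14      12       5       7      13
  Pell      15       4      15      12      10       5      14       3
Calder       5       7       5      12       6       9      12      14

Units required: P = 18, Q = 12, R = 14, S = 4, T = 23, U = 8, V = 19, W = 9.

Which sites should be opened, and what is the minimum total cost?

Open Calder only; minimum total cost 1174.

For any fixed open set, each retail store goes to its cheapest open site; total = fixed + service.
{Calder}: P→Calder 5·18=90, Q→Calder 7·12=84, R→Calder 5·14=70, S→Calder 12·4=48, T→Calder 6·23=138, U→Calder 9·8=72, V→Calder 12·19=228, W→Calder 14·9=126. Service 856; fixed 318; total 1174.
{Pell, Calder}: P→Calder 5·18=90, Q→Pell 4·12=48, R→Calder 5·14=70, S→Pell 12·4=48, T→Calder 6·23=138, U→Pell 5·8=40, V→Calder 12·19=228, W→Pell 3·9=27. Service 689; fixed 606; total 1295.
{Pell}: P→Pell 15·18=270, Q→Pell 4·12=48, R→Pell 15·14=210, S→Pell 12·4=48, T→Pell 10·23=230, U→Pell 5·8=40, V→Pell 14·19=266, W→Pell 3·9=27. Service 1139; fixed 288; total 1427.
{Kent, Pell, Calder}: service 576 + fixed 1437 = 2013
(All 7 nonempty subsets were checked; Calder only is lowest.)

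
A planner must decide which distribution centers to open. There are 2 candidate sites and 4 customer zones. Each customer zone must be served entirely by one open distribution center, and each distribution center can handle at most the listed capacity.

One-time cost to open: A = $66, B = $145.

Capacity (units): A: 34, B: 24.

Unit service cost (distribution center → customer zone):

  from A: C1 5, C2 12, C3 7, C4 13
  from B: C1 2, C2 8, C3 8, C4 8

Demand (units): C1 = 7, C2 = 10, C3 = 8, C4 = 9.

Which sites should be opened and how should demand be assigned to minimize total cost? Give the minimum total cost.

Minimum total cost: 394

Open {A}: C1→A 5·7=35, C2→A 12·10=120, C3→A 7·8=56, C4→A 13·9=117.
Loads: A carries 34/34. Service 328; fixed 66; total 394.
Next best feasible plan costs 454.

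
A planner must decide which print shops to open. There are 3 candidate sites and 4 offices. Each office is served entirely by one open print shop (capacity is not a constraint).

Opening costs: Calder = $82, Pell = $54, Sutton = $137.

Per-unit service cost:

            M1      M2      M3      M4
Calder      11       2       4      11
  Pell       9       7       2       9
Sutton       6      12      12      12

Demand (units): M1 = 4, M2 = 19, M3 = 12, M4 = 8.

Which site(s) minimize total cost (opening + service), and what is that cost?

For any fixed open set, each office goes to its cheapest open site; total = fixed + service.
{Calder}: M1→Calder 11·4=44, M2→Calder 2·19=38, M3→Calder 4·12=48, M4→Calder 11·8=88. Service 218; fixed 82; total 300.
{Calder, Pell}: service 170 + fixed 136 = 306
{Pell}: service 265 + fixed 54 = 319
{Calder, Pell, Sutton}: M1→Sutton 6·4=24, M2→Calder 2·19=38, M3→Pell 2·12=24, M4→Pell 9·8=72. Service 158; fixed 273; total 431.
No other subset beats 300.

Open Calder only; minimum total cost 300.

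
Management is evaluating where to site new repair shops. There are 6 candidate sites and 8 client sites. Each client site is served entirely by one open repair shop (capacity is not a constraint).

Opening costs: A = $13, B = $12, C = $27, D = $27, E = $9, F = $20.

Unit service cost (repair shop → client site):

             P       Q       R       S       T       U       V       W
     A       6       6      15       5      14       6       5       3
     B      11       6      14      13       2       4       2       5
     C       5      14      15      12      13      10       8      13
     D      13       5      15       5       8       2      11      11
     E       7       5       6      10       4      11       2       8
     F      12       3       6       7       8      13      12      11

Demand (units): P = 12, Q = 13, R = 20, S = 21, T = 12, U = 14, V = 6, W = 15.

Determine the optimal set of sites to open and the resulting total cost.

For any fixed open set, each client site goes to its cheapest open site; total = fixed + service.
{A, B, D, F}: P→A 6·12=72, Q→F 3·13=39, R→F 6·20=120, S→A 5·21=105, T→B 2·12=24, U→D 2·14=28, V→B 2·6=12, W→A 3·15=45. Service 445; fixed 72; total 517.
{A, B, F}: service 473 + fixed 45 = 518
{A, B, D, E, F}: service 445 + fixed 81 = 526
{A, B, C, D, E, F}: service 433 + fixed 108 = 541
No other subset beats 517.

Open A, B, D and F; minimum total cost 517.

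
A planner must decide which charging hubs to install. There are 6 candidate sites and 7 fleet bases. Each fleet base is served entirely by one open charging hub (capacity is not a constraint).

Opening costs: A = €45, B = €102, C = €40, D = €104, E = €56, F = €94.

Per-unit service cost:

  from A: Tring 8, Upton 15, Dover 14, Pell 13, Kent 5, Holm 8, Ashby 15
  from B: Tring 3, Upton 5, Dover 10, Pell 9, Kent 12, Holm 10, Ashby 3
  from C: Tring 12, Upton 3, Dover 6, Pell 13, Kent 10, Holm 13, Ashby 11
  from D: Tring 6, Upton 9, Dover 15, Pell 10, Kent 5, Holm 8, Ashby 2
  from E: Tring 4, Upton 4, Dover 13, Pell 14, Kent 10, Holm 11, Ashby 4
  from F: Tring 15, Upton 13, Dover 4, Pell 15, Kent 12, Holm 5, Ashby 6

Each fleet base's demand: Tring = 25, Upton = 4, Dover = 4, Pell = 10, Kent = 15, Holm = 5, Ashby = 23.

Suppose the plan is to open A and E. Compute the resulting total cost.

Total cost: 606

Each fleet base is assigned to its cheapest site among the open ones.
{A, E}: Tring→E 4·25=100, Upton→E 4·4=16, Dover→E 13·4=52, Pell→A 13·10=130, Kent→A 5·15=75, Holm→A 8·5=40, Ashby→E 4·23=92. Service 505; fixed 101; total 606.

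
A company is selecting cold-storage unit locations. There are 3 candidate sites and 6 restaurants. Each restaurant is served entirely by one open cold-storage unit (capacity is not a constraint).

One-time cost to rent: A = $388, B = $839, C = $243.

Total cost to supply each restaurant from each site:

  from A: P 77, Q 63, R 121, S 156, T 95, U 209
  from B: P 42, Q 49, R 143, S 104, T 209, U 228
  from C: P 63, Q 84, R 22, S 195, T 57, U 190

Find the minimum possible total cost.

Minimum total cost: 854

For any fixed open set, each restaurant goes to its cheapest open site; total = fixed + service.
{C}: P→C 63, Q→C 84, R→C 22, S→C 195, T→C 57, U→C 190. Service 611; fixed 243; total 854.
{A}: service 721 + fixed 388 = 1109
{A, C}: P→C 63, Q→A 63, R→C 22, S→A 156, T→C 57, U→C 190. Service 551; fixed 631; total 1182.
{A, B, C}: service 464 + fixed 1470 = 1934
No other subset beats 854.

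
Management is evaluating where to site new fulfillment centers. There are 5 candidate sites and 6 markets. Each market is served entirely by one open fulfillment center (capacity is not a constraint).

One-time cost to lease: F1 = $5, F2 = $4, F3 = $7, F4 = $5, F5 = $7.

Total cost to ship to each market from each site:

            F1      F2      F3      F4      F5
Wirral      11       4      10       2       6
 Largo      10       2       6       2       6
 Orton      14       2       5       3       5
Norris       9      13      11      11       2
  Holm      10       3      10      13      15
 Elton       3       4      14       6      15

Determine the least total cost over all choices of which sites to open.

For any fixed open set, each market goes to its cheapest open site; total = fixed + service.
{F2, F5}: Wirral→F2 4, Largo→F2 2, Orton→F2 2, Norris→F5 2, Holm→F2 3, Elton→F2 4. Service 17; fixed 11; total 28.
{F2, F4, F5}: service 15 + fixed 16 = 31
{F1, F2}: service 23 + fixed 9 = 32
{F1, F2, F3, F4, F5}: Wirral→F4 2, Largo→F2 2, Orton→F2 2, Norris→F5 2, Holm→F2 3, Elton→F1 3. Service 14; fixed 28; total 42.
No other subset beats 28.

Minimum total cost: 28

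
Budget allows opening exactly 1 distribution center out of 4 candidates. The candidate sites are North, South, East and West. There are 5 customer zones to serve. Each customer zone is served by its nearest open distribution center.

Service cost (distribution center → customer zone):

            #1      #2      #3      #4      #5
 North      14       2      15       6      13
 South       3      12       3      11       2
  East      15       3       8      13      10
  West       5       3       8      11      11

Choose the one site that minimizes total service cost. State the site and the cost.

With exactly 1 open, each customer zone uses its cheapest among the chosen.
{South}: #1→South 3, #2→South 12, #3→South 3, #4→South 11, #5→South 2. Service cost 31.
{West}: service cost 38
{East}: service cost 49
Among all 4 size-1 choices, {South} is lowest.

Choose South only; total service cost 31.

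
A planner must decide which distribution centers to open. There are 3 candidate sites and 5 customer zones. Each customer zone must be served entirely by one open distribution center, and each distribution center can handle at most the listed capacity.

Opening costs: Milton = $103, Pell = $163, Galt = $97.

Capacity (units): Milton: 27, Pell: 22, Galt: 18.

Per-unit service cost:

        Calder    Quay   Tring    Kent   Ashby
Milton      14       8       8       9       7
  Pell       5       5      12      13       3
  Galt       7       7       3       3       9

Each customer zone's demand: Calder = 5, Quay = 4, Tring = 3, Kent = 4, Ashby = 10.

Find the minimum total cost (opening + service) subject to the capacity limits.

Open {Milton}: Calder→Milton 14·5=70, Quay→Milton 8·4=32, Tring→Milton 8·3=24, Kent→Milton 9·4=36, Ashby→Milton 7·10=70.
Loads: Milton carries 26/27. Service 232; fixed 103; total 335.
Next best feasible plan costs 354.

Minimum total cost: 335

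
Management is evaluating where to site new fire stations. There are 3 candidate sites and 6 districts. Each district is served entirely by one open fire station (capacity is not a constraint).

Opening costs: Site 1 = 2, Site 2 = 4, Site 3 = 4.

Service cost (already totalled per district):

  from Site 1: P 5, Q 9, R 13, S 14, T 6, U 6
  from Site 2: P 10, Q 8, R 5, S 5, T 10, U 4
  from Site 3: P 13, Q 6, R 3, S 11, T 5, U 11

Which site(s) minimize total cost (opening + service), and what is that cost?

For any fixed open set, each district goes to its cheapest open site; total = fixed + service.
{Site 1, Site 2, Site 3}: P→Site 1 5, Q→Site 3 6, R→Site 3 3, S→Site 2 5, T→Site 3 5, U→Site 2 4. Service 28; fixed 10; total 38.
{Site 1, Site 2}: P→Site 1 5, Q→Site 2 8, R→Site 2 5, S→Site 2 5, T→Site 1 6, U→Site 2 4. Service 33; fixed 6; total 39.
{Site 2, Site 3}: service 33 + fixed 8 = 41
{Site 1}: service 53 + fixed 2 = 55
No other subset beats 38.

Open Site 1, Site 2 and Site 3; minimum total cost 38.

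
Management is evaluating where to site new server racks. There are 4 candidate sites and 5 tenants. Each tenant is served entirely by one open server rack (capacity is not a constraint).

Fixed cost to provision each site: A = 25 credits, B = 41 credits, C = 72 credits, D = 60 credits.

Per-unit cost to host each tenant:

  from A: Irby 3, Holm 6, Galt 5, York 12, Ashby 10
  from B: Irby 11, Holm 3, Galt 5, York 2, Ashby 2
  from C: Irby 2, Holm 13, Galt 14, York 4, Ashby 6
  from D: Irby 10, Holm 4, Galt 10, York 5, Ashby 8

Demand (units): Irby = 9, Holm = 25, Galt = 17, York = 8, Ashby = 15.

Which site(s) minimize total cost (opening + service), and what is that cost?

Open A and B; minimum total cost 299.

For any fixed open set, each tenant goes to its cheapest open site; total = fixed + service.
{A, B}: Irby→A 3·9=27, Holm→B 3·25=75, Galt→A 5·17=85, York→B 2·8=16, Ashby→B 2·15=30. Service 233; fixed 66; total 299.
{B, C}: service 224 + fixed 113 = 337
{B}: Irby→B 11·9=99, Holm→B 3·25=75, Galt→B 5·17=85, York→B 2·8=16, Ashby→B 2·15=30. Service 305; fixed 41; total 346.
{A, B, C, D}: Irby→C 2·9=18, Holm→B 3·25=75, Galt→A 5·17=85, York→B 2·8=16, Ashby→B 2·15=30. Service 224; fixed 198; total 422.
No other subset beats 299.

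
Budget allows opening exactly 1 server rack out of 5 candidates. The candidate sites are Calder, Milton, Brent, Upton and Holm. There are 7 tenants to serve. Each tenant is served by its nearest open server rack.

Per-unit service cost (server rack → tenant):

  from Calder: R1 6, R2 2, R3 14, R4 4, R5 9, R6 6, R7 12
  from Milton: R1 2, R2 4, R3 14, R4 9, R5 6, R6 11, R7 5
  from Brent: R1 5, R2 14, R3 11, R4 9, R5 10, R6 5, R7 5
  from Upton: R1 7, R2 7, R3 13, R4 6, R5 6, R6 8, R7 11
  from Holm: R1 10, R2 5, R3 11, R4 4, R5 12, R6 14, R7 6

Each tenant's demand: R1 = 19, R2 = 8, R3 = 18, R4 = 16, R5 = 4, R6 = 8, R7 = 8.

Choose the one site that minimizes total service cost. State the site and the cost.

With exactly 1 open, each tenant uses its cheapest among the chosen.
{Milton}: R1→Milton 2·19=38, R2→Milton 4·8=32, R3→Milton 14·18=252, R4→Milton 9·16=144, R5→Milton 6·4=24, R6→Milton 11·8=88, R7→Milton 5·8=40. Service cost 618.
{Calder}: service cost 626
{Brent}: service cost 669
Among all 5 size-1 choices, {Milton} is lowest.

Choose Milton only; total service cost 618.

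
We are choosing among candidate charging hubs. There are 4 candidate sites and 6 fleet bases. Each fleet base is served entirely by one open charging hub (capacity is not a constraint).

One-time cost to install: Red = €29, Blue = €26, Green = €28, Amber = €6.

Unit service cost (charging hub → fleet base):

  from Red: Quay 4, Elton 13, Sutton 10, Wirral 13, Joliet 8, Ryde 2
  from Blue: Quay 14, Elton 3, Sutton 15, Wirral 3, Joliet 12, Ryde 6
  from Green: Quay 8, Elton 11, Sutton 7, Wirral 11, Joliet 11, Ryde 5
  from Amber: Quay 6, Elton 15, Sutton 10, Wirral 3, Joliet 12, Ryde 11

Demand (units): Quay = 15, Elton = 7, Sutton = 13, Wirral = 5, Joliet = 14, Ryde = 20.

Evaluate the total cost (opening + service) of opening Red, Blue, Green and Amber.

Each fleet base is assigned to its cheapest site among the open ones.
{Red, Blue, Green, Amber}: Quay→Red 4·15=60, Elton→Blue 3·7=21, Sutton→Green 7·13=91, Wirral→Blue 3·5=15, Joliet→Red 8·14=112, Ryde→Red 2·20=40. Service 339; fixed 89; total 428.

Total cost: 428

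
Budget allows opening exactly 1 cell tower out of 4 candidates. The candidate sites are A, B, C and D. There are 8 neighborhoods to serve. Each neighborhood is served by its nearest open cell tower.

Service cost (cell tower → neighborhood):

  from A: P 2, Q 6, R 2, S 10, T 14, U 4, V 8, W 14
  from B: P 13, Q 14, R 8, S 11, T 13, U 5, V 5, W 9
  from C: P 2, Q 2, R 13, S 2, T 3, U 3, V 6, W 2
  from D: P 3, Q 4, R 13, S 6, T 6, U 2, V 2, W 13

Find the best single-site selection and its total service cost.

Choose C only; total service cost 33.

With exactly 1 open, each neighborhood uses its cheapest among the chosen.
{C}: P→C 2, Q→C 2, R→C 13, S→C 2, T→C 3, U→C 3, V→C 6, W→C 2. Service cost 33.
{D}: service cost 49
{A}: service cost 60
Among all 4 size-1 choices, {C} is lowest.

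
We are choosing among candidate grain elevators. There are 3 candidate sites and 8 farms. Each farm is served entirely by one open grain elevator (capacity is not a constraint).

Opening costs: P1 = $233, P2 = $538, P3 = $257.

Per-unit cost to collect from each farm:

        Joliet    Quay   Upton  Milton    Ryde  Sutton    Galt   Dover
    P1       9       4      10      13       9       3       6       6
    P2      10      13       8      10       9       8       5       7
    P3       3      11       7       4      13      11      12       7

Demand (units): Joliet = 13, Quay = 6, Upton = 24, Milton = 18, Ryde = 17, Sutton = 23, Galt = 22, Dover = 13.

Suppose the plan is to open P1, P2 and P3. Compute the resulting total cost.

Each farm is assigned to its cheapest site among the open ones.
{P1, P2, P3}: Joliet→P3 3·13=39, Quay→P1 4·6=24, Upton→P3 7·24=168, Milton→P3 4·18=72, Ryde→P1 9·17=153, Sutton→P1 3·23=69, Galt→P2 5·22=110, Dover→P1 6·13=78. Service 713; fixed 1028; total 1741.

Total cost: 1741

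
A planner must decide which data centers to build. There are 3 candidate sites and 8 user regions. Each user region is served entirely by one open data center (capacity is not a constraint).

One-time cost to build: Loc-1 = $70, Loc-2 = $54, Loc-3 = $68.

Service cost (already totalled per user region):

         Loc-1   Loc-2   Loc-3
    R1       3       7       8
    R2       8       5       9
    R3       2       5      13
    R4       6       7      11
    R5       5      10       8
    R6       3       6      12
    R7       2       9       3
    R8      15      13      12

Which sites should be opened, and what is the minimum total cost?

For any fixed open set, each user region goes to its cheapest open site; total = fixed + service.
{Loc-1}: R1→Loc-1 3, R2→Loc-1 8, R3→Loc-1 2, R4→Loc-1 6, R5→Loc-1 5, R6→Loc-1 3, R7→Loc-1 2, R8→Loc-1 15. Service 44; fixed 70; total 114.
{Loc-2}: service 62 + fixed 54 = 116
{Loc-3}: service 76 + fixed 68 = 144
{Loc-1, Loc-2, Loc-3}: service 38 + fixed 192 = 230
(All 7 nonempty subsets were checked; Loc-1 only is lowest.)

Open Loc-1 only; minimum total cost 114.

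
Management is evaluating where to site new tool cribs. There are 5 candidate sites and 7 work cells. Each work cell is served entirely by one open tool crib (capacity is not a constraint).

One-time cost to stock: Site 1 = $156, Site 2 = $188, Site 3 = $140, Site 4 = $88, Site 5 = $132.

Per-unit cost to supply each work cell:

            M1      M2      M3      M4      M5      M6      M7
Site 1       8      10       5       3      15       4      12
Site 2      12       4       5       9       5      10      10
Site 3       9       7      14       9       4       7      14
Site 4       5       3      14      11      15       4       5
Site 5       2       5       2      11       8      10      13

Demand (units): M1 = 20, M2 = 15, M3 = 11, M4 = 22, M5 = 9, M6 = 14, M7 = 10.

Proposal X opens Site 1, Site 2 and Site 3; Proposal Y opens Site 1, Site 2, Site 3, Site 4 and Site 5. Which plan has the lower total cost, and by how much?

Proposal X is cheaper by 2.

Proposal X: {Site 1, Site 2, Site 3}: M1→Site 1 8·20=160, M2→Site 2 4·15=60, M3→Site 1 5·11=55, M4→Site 1 3·22=66, M5→Site 3 4·9=36, M6→Site 1 4·14=56, M7→Site 2 10·10=100. Service 533; fixed 484; total 1017.
Proposal Y: {Site 1, Site 2, Site 3, Site 4, Site 5}: M1→Site 5 2·20=40, M2→Site 4 3·15=45, M3→Site 5 2·11=22, M4→Site 1 3·22=66, M5→Site 3 4·9=36, M6→Site 1 4·14=56, M7→Site 4 5·10=50. Service 315; fixed 704; total 1019.
Difference: |1017 − 1019| = 2.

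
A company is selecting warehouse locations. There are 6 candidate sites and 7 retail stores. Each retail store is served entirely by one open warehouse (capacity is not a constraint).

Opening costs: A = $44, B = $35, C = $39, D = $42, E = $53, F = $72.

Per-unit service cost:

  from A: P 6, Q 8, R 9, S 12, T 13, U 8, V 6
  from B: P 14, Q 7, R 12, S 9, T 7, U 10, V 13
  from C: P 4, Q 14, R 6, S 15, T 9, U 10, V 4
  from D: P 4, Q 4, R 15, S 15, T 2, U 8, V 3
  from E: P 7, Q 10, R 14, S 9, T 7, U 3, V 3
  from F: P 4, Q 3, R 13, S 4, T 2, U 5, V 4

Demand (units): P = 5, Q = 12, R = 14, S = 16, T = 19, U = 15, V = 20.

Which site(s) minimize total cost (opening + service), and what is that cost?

Open C and F; minimum total cost 508.

For any fixed open set, each retail store goes to its cheapest open site; total = fixed + service.
{C, F}: P→C 4·5=20, Q→F 3·12=36, R→C 6·14=84, S→F 4·16=64, T→F 2·19=38, U→F 5·15=75, V→C 4·20=80. Service 397; fixed 111; total 508.
{C, E, F}: service 347 + fixed 164 = 511
{C, D, F}: service 377 + fixed 153 = 530
{A, B, C, D, E, F}: service 347 + fixed 285 = 632
No other subset beats 508.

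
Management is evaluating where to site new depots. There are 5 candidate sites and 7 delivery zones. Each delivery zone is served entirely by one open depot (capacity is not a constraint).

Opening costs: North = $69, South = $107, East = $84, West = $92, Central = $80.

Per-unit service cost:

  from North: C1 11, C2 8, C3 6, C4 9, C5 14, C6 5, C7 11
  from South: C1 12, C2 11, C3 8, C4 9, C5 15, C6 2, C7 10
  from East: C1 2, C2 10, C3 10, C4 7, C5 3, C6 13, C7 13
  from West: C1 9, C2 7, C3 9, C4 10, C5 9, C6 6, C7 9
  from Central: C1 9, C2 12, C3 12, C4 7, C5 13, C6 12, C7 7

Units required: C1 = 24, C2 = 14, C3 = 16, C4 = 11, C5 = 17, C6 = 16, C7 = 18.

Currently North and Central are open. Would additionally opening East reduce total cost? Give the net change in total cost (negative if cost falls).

Current service cost with {North, Central}: 928.
Adding East: each delivery zone re-picks its cheapest; new service cost 590, saving 338.
Extra fixed cost: 84. Net change = 84 − 338 = -254.
(Totals: 1077 → 823.)

Yes — net change −254 (cost falls by 254).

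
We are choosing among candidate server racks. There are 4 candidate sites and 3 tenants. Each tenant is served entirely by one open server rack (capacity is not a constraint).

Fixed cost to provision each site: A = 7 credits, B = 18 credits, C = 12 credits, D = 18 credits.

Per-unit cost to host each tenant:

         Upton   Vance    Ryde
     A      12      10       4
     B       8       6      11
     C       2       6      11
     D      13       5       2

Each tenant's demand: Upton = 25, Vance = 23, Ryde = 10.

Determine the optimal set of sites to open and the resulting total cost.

Open C and D; minimum total cost 215.

For any fixed open set, each tenant goes to its cheapest open site; total = fixed + service.
{C, D}: Upton→C 2·25=50, Vance→D 5·23=115, Ryde→D 2·10=20. Service 185; fixed 30; total 215.
{A, C, D}: Upton→C 2·25=50, Vance→D 5·23=115, Ryde→D 2·10=20. Service 185; fixed 37; total 222.
{B, C, D}: service 185 + fixed 48 = 233
{A, B, C, D}: Upton→C 2·25=50, Vance→D 5·23=115, Ryde→D 2·10=20. Service 185; fixed 55; total 240.
(All 15 nonempty subsets were checked; C and D is lowest.)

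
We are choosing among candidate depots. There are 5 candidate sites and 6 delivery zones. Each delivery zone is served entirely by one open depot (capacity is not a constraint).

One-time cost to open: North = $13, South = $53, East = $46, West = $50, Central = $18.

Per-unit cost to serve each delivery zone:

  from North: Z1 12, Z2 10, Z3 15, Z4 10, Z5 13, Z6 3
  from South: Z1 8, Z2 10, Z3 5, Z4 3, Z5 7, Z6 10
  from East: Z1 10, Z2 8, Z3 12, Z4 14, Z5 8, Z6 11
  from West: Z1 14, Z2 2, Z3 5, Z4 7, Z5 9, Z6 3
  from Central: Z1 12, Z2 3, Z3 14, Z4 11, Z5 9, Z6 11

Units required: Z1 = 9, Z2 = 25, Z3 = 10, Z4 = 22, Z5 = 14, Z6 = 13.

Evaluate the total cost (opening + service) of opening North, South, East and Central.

Total cost: 530

Each delivery zone is assigned to its cheapest site among the open ones.
{North, South, East, Central}: Z1→South 8·9=72, Z2→Central 3·25=75, Z3→South 5·10=50, Z4→South 3·22=66, Z5→South 7·14=98, Z6→North 3·13=39. Service 400; fixed 130; total 530.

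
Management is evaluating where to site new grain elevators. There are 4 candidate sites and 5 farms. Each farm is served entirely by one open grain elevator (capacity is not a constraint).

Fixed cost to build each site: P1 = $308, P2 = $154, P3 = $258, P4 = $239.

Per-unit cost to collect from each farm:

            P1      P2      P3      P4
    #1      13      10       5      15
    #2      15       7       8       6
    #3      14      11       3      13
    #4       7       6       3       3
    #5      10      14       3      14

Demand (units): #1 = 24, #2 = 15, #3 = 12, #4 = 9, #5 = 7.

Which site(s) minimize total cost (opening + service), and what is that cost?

Open P3 only; minimum total cost 582.

For any fixed open set, each farm goes to its cheapest open site; total = fixed + service.
{P3}: #1→P3 5·24=120, #2→P3 8·15=120, #3→P3 3·12=36, #4→P3 3·9=27, #5→P3 3·7=21. Service 324; fixed 258; total 582.
{P2, P3}: service 309 + fixed 412 = 721
{P2}: service 629 + fixed 154 = 783
{P1, P2, P3, P4}: service 294 + fixed 959 = 1253
No other subset beats 582.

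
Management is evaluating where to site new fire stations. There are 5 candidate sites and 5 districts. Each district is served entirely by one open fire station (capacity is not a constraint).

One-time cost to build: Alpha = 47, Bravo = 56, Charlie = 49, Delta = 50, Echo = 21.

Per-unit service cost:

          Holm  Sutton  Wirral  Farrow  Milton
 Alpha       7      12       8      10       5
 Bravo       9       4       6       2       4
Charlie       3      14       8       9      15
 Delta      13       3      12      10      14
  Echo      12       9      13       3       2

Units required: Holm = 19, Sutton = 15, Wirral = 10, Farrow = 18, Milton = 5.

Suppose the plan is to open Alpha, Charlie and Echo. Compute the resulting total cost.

Each district is assigned to its cheapest site among the open ones.
{Alpha, Charlie, Echo}: Holm→Charlie 3·19=57, Sutton→Echo 9·15=135, Wirral→Alpha 8·10=80, Farrow→Echo 3·18=54, Milton→Echo 2·5=10. Service 336; fixed 117; total 453.

Total cost: 453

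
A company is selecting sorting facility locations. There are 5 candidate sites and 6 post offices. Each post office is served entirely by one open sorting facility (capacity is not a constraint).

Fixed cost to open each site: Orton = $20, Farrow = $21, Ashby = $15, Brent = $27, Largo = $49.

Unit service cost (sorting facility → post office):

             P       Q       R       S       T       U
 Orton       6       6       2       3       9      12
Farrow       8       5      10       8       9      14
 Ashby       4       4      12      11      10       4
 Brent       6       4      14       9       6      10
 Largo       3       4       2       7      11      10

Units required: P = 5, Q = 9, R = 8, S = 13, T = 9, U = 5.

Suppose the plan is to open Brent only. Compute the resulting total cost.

Total cost: 426

Each post office is assigned to its cheapest site among the open ones.
{Brent}: P→Brent 6·5=30, Q→Brent 4·9=36, R→Brent 14·8=112, S→Brent 9·13=117, T→Brent 6·9=54, U→Brent 10·5=50. Service 399; fixed 27; total 426.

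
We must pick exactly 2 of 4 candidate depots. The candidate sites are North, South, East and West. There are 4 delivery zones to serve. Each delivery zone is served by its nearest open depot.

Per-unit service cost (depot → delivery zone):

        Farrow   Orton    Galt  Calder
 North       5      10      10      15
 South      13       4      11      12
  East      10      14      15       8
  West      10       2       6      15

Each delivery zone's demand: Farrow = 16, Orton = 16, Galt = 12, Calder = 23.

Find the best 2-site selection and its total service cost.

Choose East and West; total service cost 448.

With exactly 2 open, each delivery zone uses its cheapest among the chosen.
{East, West}: Farrow→East 10·16=160, Orton→West 2·16=32, Galt→West 6·12=72, Calder→East 8·23=184. Service cost 448.
{North, West}: service cost 529
{North, South}: service cost 540
Among all 6 size-2 choices, {East, West} is lowest.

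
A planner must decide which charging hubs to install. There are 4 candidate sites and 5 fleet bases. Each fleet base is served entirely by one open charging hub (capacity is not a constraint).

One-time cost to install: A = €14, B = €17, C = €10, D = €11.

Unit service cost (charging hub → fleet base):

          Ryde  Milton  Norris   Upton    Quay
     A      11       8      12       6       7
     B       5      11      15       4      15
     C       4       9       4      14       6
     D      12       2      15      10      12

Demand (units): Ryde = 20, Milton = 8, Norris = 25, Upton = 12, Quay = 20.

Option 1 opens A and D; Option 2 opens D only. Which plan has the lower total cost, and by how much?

Option 1: {A, D}: Ryde→A 11·20=220, Milton→D 2·8=16, Norris→A 12·25=300, Upton→A 6·12=72, Quay→A 7·20=140. Service 748; fixed 25; total 773.
Option 2: {D}: Ryde→D 12·20=240, Milton→D 2·8=16, Norris→D 15·25=375, Upton→D 10·12=120, Quay→D 12·20=240. Service 991; fixed 11; total 1002.
Difference: |773 − 1002| = 229.

Option 1 is cheaper by 229.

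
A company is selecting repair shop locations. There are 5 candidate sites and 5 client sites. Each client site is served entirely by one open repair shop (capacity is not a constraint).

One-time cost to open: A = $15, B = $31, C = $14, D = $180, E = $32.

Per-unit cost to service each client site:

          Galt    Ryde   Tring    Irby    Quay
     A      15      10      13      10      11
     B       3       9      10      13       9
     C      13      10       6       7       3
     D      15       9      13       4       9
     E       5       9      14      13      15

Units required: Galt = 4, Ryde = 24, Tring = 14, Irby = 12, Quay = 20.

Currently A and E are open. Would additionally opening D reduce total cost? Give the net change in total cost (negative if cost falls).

Current service cost with {A, E}: 758.
Adding D: each client site re-picks its cheapest; new service cost 646, saving 112.
Extra fixed cost: 180. Net change = 180 − 112 = 68.
(Totals: 805 → 873.)

No — net change +68 (cost rises by 68).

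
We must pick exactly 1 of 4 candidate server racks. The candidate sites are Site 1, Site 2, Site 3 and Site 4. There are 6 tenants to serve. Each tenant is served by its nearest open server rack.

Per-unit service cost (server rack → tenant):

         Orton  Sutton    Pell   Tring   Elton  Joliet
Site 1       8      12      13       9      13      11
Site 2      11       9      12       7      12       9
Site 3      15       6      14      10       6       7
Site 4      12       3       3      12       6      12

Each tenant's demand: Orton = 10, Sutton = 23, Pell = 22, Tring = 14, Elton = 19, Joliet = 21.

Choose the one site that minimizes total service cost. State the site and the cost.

Choose Site 4 only; total service cost 789.

With exactly 1 open, each tenant uses its cheapest among the chosen.
{Site 4}: Orton→Site 4 12·10=120, Sutton→Site 4 3·23=69, Pell→Site 4 3·22=66, Tring→Site 4 12·14=168, Elton→Site 4 6·19=114, Joliet→Site 4 12·21=252. Service cost 789.
{Site 3}: service cost 997
{Site 2}: service cost 1096
Among all 4 size-1 choices, {Site 4} is lowest.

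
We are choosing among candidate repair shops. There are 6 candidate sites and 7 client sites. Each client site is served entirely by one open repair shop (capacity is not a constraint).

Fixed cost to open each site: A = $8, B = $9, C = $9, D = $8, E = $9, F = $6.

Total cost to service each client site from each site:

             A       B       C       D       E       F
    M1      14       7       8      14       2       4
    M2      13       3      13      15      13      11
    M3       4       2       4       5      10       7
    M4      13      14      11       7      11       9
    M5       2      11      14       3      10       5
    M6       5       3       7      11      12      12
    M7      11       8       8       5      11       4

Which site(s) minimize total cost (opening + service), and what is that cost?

Open B and F; minimum total cost 45.

For any fixed open set, each client site goes to its cheapest open site; total = fixed + service.
{B, F}: M1→F 4, M2→B 3, M3→B 2, M4→F 9, M5→F 5, M6→B 3, M7→F 4. Service 30; fixed 15; total 45.
{B, D}: M1→B 7, M2→B 3, M3→B 2, M4→D 7, M5→D 3, M6→B 3, M7→D 5. Service 30; fixed 17; total 47.
{B, D, F}: service 26 + fixed 23 = 49
{A, B, C, D, E, F}: M1→E 2, M2→B 3, M3→B 2, M4→D 7, M5→A 2, M6→B 3, M7→F 4. Service 23; fixed 49; total 72.
No other subset beats 45.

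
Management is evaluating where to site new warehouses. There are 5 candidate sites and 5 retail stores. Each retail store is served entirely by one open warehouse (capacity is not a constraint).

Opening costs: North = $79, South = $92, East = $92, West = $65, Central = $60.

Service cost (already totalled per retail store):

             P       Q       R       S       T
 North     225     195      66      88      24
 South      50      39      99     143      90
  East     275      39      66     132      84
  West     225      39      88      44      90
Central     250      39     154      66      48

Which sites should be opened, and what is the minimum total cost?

For any fixed open set, each retail store goes to its cheapest open site; total = fixed + service.
{North, South}: P→South 50, Q→South 39, R→North 66, S→North 88, T→North 24. Service 267; fixed 171; total 438.
{South, Central}: service 302 + fixed 152 = 454
{North, South, West}: service 223 + fixed 236 = 459
{North, South, East, West, Central}: P→South 50, Q→South 39, R→North 66, S→West 44, T→North 24. Service 223; fixed 388; total 611.
No other subset beats 438.

Open North and South; minimum total cost 438.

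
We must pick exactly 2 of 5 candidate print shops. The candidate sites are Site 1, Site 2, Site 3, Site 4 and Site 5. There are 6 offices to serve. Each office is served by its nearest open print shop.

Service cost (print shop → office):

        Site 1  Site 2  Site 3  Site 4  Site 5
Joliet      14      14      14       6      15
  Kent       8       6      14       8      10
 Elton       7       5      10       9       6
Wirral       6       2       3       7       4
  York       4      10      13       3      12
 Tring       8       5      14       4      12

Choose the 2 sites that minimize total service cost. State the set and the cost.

Choose Site 2 and Site 4; total service cost 26.

With exactly 2 open, each office uses its cheapest among the chosen.
{Site 2, Site 4}: Joliet→Site 4 6, Kent→Site 2 6, Elton→Site 2 5, Wirral→Site 2 2, York→Site 4 3, Tring→Site 4 4. Service cost 26.
{Site 4, Site 5}: service cost 31
{Site 3, Site 4}: service cost 33
Among all 10 size-2 choices, {Site 2, Site 4} is lowest.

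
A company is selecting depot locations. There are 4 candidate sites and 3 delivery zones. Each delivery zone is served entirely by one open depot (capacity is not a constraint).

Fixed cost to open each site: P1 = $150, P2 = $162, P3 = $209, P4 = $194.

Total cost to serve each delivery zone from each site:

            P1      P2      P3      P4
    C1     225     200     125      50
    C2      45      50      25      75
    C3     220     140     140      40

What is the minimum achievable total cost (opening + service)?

Minimum total cost: 359

For any fixed open set, each delivery zone goes to its cheapest open site; total = fixed + service.
{P4}: C1→P4 50, C2→P4 75, C3→P4 40. Service 165; fixed 194; total 359.
{P1, P4}: service 135 + fixed 344 = 479
{P2, P4}: service 140 + fixed 356 = 496
{P1, P2, P3, P4}: service 115 + fixed 715 = 830
No other subset beats 359.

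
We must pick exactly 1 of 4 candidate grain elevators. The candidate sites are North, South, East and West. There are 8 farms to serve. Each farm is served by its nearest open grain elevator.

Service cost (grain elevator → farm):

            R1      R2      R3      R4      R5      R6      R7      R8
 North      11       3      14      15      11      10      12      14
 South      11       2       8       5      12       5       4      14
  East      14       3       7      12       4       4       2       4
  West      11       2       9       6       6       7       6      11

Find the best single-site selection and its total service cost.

Choose East only; total service cost 50.

With exactly 1 open, each farm uses its cheapest among the chosen.
{East}: R1→East 14, R2→East 3, R3→East 7, R4→East 12, R5→East 4, R6→East 4, R7→East 2, R8→East 4. Service cost 50.
{West}: service cost 58
{South}: service cost 61
Among all 4 size-1 choices, {East} is lowest.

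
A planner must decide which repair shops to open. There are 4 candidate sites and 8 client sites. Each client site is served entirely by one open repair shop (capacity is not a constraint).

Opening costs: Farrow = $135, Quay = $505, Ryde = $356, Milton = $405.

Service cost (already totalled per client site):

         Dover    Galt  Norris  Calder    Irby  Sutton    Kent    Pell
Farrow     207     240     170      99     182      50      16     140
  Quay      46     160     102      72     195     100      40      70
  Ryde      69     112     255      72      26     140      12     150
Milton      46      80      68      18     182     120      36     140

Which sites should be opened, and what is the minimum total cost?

Open Milton only; minimum total cost 1095.

For any fixed open set, each client site goes to its cheapest open site; total = fixed + service.
{Milton}: Dover→Milton 46, Galt→Milton 80, Norris→Milton 68, Calder→Milton 18, Irby→Milton 182, Sutton→Milton 120, Kent→Milton 36, Pell→Milton 140. Service 690; fixed 405; total 1095.
{Farrow, Milton}: Dover→Milton 46, Galt→Milton 80, Norris→Milton 68, Calder→Milton 18, Irby→Farrow 182, Sutton→Farrow 50, Kent→Farrow 16, Pell→Farrow 140. Service 600; fixed 540; total 1140.
{Farrow, Ryde}: Dover→Ryde 69, Galt→Ryde 112, Norris→Farrow 170, Calder→Ryde 72, Irby→Ryde 26, Sutton→Farrow 50, Kent→Ryde 12, Pell→Farrow 140. Service 651; fixed 491; total 1142.
{Farrow, Quay, Ryde, Milton}: service 370 + fixed 1401 = 1771
No other subset beats 1095.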